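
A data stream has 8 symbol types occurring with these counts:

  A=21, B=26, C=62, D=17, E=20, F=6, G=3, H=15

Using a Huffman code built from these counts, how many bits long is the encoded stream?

Merge the two smallest weights repeatedly:
G(3) + F(6) → 9
9 + H(15) → 24
D(17) + E(20) → 37
A(21) + 24 → 45
B(26) + 37 → 63
45 + C(62) → 107
63 + 107 → 170
Total encoded bits = sum of merged weights = 9 + 24 + 37 + 45 + 63 + 107 + 170 = 455.

455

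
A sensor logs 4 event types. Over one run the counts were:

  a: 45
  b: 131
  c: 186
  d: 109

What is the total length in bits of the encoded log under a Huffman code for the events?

910

Merge the two smallest weights repeatedly:
combine a(45), d(109) → 154
combine b(131), 154 → 285
combine c(186), 285 → 471
The encoded length is the sum of every internal node's weight: 154 + 285 + 471 = 910 bits.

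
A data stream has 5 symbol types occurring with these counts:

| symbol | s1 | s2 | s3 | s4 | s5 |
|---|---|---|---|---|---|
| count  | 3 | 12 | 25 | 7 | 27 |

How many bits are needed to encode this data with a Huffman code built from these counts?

Merge the two smallest weights repeatedly:
merge s1(3) and s4(7): 10
merge 10 and s2(12): 22
merge 22 and s3(25): 47
merge s5(27) and 47: 74
The encoded length is the sum of every internal node's weight: 10 + 22 + 47 + 74 = 153 bits.

153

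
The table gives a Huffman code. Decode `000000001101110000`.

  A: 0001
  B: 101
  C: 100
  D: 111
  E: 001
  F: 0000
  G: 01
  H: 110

Read left to right; each codeword is recognised as soon as it completes (prefix code):
  0000→F | 0000→F | 110→H | 111→D | 0000→F
Decoded message: FFHDF

FFHDF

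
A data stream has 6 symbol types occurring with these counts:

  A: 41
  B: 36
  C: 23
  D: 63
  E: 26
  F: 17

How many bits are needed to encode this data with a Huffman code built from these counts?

Build the Huffman tree bottom-up:
merge F(17) and C(23): 40
merge E(26) and B(36): 62
merge 40 and A(41): 81
merge 62 and D(63): 125
merge 81 and 125: 206
Total encoded bits = sum of merged weights = 40 + 62 + 81 + 125 + 206 = 514.

514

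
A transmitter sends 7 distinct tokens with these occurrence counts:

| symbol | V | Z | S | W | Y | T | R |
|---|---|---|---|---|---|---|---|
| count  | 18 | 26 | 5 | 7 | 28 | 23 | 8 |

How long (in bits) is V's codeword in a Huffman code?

3

Build the tree from the bottom:
combine S(5), W(7) → 12
combine R(8), 12 → 20
combine V(18), 20 → 38
combine T(23), Z(26) → 49
combine Y(28), 38 → 66
combine 49, 66 → 115
The subtree containing V is merged 3 times, so code length = 3.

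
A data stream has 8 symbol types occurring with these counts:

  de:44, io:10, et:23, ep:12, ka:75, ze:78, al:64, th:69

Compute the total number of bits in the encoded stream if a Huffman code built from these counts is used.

Build the Huffman tree bottom-up:
merge io(10) and ep(12): 22
merge 22 and et(23): 45
merge de(44) and 45: 89
merge al(64) and th(69): 133
merge ka(75) and ze(78): 153
merge 89 and 133: 222
merge 153 and 222: 375
Total encoded bits = sum of merged weights = 22 + 45 + 89 + 133 + 153 + 222 + 375 = 1039.

1039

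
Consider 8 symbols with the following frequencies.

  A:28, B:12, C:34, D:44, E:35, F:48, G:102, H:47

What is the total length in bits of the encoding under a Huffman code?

Merge the two smallest weights repeatedly:
B(12) + A(28) → 40
C(34) + E(35) → 69
40 + D(44) → 84
H(47) + F(48) → 95
69 + 84 → 153
95 + G(102) → 197
153 + 197 → 350
Each symbol's bit-cost is frequency × depth; summing gives 988 bits (equivalently 40 + 69 + 84 + 95 + 153 + 197 + 350).

988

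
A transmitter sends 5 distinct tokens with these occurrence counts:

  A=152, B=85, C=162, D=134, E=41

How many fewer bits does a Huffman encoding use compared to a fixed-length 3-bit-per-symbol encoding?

Fixed-length: 3 bits × 574 symbols = 1722 bits.
Huffman merges:
merge E(41) and B(85): 126
merge 126 and D(134): 260
merge A(152) and C(162): 314
merge 260 and 314: 574
Huffman total = 126 + 260 + 314 + 574 = 1274 bits.
Saving = 1722 − 1274 = 448 bits.

448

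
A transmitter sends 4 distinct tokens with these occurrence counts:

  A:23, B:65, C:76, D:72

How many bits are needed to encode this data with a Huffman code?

Merge the two smallest weights repeatedly:
A(23) + B(65) → 88
D(72) + C(76) → 148
88 + 148 → 236
Each symbol's bit-cost is frequency × depth; summing gives 472 bits (equivalently 88 + 148 + 236).

472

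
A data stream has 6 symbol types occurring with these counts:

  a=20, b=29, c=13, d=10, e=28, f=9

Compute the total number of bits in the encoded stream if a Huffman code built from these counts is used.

269

Greedily combine the two least-frequent nodes:
merge f(9) and d(10): 19
merge c(13) and 19: 32
merge a(20) and e(28): 48
merge b(29) and 32: 61
merge 48 and 61: 109
The encoded length is the sum of every internal node's weight: 19 + 32 + 48 + 61 + 109 = 269 bits.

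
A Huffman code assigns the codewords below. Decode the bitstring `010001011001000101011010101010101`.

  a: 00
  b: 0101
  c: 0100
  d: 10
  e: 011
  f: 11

Read left to right; each codeword is recognised as soon as it completes (prefix code):
  0100→c | 0101→b | 10→d | 0100→c | 0101→b | 011→e | 0101→b | 0101→b | 0101→b
Decoded message: cbdcbebbb

cbdcbebbb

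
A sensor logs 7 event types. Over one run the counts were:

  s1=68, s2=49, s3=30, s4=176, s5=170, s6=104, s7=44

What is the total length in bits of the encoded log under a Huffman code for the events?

Merge the two smallest weights repeatedly:
s3(30) + s7(44) → 74
s2(49) + s1(68) → 117
74 + s6(104) → 178
117 + s5(170) → 287
s4(176) + 178 → 354
287 + 354 → 641
Total encoded bits = sum of merged weights = 74 + 117 + 178 + 287 + 354 + 641 = 1651.

1651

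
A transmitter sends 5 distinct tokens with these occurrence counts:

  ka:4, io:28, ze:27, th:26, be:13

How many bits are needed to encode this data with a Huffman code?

Build the Huffman tree bottom-up:
merge ka(4) and be(13): 17
merge 17 and th(26): 43
merge ze(27) and io(28): 55
merge 43 and 55: 98
Total encoded bits = sum of merged weights = 17 + 43 + 55 + 98 = 213.

213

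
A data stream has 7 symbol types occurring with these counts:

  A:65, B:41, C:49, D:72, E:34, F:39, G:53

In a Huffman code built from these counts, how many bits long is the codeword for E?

3

Repeatedly merge the two smallest:
combine E(34), F(39) → 73
combine B(41), C(49) → 90
combine G(53), A(65) → 118
combine D(72), 73 → 145
combine 90, 118 → 208
combine 145, 208 → 353
The subtree containing E is merged 3 times, so code length = 3.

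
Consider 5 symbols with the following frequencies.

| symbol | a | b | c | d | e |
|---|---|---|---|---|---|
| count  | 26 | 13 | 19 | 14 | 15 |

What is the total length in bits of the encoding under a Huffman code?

Greedily combine the two least-frequent nodes:
merge b(13) and d(14): 27
merge e(15) and c(19): 34
merge a(26) and 27: 53
merge 34 and 53: 87
Each symbol's bit-cost is frequency × depth; summing gives 201 bits (equivalently 27 + 34 + 53 + 87).

201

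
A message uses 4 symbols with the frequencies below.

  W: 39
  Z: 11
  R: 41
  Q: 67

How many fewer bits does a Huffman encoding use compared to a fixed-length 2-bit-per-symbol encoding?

Fixed-length: 2 bits × 158 symbols = 316 bits.
Huffman merges:
combine Z(11), W(39) → 50
combine R(41), 50 → 91
combine Q(67), 91 → 158
Huffman total = 50 + 91 + 158 = 299 bits.
Saving = 316 − 299 = 17 bits.

17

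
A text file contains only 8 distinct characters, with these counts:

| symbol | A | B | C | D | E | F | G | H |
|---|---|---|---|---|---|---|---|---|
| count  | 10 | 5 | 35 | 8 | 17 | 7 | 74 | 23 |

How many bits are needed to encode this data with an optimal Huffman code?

Merge the two smallest weights repeatedly:
B(5) + F(7) → 12
D(8) + A(10) → 18
12 + E(17) → 29
18 + H(23) → 41
29 + C(35) → 64
41 + 64 → 105
G(74) + 105 → 179
Total encoded bits = sum of merged weights = 12 + 18 + 29 + 41 + 64 + 105 + 179 = 448.

448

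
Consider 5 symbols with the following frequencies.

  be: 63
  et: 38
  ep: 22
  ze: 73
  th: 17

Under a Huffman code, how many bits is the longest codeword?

Merge the two lowest-weight nodes at each step:
merge th(17) and ep(22): 39
merge et(38) and 39: 77
merge be(63) and ze(73): 136
merge 77 and 136: 213
The rarest symbols sit at the bottom; the longest codeword is 3 bits.

3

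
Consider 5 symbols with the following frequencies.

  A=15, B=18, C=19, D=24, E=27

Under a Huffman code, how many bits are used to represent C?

2

Build the tree from the bottom:
merge A(15) and B(18): 33
merge C(19) and D(24): 43
merge E(27) and 33: 60
merge 43 and 60: 103
C's leaf is at depth 2, giving a 2-bit codeword.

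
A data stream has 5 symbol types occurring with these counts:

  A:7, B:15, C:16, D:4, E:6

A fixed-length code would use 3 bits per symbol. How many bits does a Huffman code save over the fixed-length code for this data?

38

Fixed-length: 3 bits × 48 symbols = 144 bits.
Huffman merges:
combine D(4), E(6) → 10
combine A(7), 10 → 17
combine B(15), C(16) → 31
combine 17, 31 → 48
Huffman total = 10 + 17 + 31 + 48 = 106 bits.
Saving = 144 − 106 = 38 bits.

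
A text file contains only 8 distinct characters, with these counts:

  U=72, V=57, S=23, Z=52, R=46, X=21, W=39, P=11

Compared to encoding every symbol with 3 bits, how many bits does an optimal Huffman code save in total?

Fixed-length: 3 bits × 321 symbols = 963 bits.
Huffman merges:
combine P(11), X(21) → 32
combine S(23), 32 → 55
combine W(39), R(46) → 85
combine Z(52), 55 → 107
combine V(57), U(72) → 129
combine 85, 107 → 192
combine 129, 192 → 321
Huffman total = 32 + 55 + 85 + 107 + 129 + 192 + 321 = 921 bits.
Saving = 963 − 921 = 42 bits.

42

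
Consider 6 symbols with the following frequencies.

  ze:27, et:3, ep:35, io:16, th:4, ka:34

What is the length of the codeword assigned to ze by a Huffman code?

2

Huffman merges, smallest pair first:
combine et(3), th(4) → 7
combine 7, io(16) → 23
combine 23, ze(27) → 50
combine ka(34), ep(35) → 69
combine 50, 69 → 119
ze sits 2 levels below the root, so its codeword is 2 bits.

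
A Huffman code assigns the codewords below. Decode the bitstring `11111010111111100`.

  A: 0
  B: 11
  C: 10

Read left to right; each codeword is recognised as soon as it completes (prefix code):
  11→B | 11→B | 10→C | 10→C | 11→B | 11→B | 11→B | 10→C | 0→A
Decoded message: BBCCBBBCA

BBCCBBBCA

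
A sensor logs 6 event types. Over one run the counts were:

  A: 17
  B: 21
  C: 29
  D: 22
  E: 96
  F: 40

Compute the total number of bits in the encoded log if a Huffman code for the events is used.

Merge the two smallest weights repeatedly:
merge A(17) and B(21): 38
merge D(22) and C(29): 51
merge 38 and F(40): 78
merge 51 and 78: 129
merge E(96) and 129: 225
The encoded length is the sum of every internal node's weight: 38 + 51 + 78 + 129 + 225 = 521 bits.

521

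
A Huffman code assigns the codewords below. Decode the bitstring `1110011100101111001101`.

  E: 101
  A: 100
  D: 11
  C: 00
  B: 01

Read left to right; each codeword is recognised as soon as it completes (prefix code):
  11→D | 100→A | 11→D | 100→A | 101→E | 11→D | 100→A | 11→D | 01→B
Decoded message: DADAEDADB

DADAEDADB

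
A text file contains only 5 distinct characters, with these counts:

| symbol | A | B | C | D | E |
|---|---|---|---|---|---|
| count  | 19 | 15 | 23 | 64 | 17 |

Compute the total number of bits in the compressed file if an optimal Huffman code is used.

Build the Huffman tree bottom-up:
B(15) + E(17) → 32
A(19) + C(23) → 42
32 + 42 → 74
D(64) + 74 → 138
The encoded length is the sum of every internal node's weight: 32 + 42 + 74 + 138 = 286 bits.

286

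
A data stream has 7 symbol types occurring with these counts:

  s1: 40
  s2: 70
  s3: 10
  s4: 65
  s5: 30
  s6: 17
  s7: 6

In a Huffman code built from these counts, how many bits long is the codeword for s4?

2

Build the tree from the bottom:
combine s7(6), s3(10) → 16
combine 16, s6(17) → 33
combine s5(30), 33 → 63
combine s1(40), 63 → 103
combine s4(65), s2(70) → 135
combine 103, 135 → 238
s4's leaf is at depth 2, giving a 2-bit codeword.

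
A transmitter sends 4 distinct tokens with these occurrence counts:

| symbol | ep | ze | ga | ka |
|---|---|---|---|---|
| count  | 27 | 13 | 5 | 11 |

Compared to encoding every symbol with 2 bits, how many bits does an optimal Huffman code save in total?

Fixed-length: 2 bits × 56 symbols = 112 bits.
Huffman merges:
merge ga(5) and ka(11): 16
merge ze(13) and 16: 29
merge ep(27) and 29: 56
Huffman total = 16 + 29 + 56 = 101 bits.
Saving = 112 − 101 = 11 bits.

11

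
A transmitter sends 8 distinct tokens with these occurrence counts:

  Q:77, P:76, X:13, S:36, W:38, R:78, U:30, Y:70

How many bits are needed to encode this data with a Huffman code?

Build the Huffman tree bottom-up:
X(13) + U(30) → 43
S(36) + W(38) → 74
43 + Y(70) → 113
74 + P(76) → 150
Q(77) + R(78) → 155
113 + 150 → 263
155 + 263 → 418
Total encoded bits = sum of merged weights = 43 + 74 + 113 + 150 + 155 + 263 + 418 = 1216.

1216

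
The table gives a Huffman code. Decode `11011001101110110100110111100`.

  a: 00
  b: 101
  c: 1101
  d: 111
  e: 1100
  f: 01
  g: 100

cgccbacda

Read left to right; each codeword is recognised as soon as it completes (prefix code):
  1101→c | 100→g | 1101→c | 1101→c | 101→b | 00→a | 1101→c | 111→d | 00→a
Decoded message: cgccbacda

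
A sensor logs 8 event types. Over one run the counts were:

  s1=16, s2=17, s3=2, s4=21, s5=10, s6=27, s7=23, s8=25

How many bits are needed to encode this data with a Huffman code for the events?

408

Greedily combine the two least-frequent nodes:
combine s3(2), s5(10) → 12
combine 12, s1(16) → 28
combine s2(17), s4(21) → 38
combine s7(23), s8(25) → 48
combine s6(27), 28 → 55
combine 38, 48 → 86
combine 55, 86 → 141
The encoded length is the sum of every internal node's weight: 12 + 28 + 38 + 48 + 55 + 86 + 141 = 408 bits.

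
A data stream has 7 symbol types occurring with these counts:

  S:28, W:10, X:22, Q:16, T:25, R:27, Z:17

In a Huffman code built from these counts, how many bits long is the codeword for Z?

Repeatedly merge the two smallest:
W(10) + Q(16) → 26
Z(17) + X(22) → 39
T(25) + 26 → 51
R(27) + S(28) → 55
39 + 51 → 90
55 + 90 → 145
Z sits 3 levels below the root, so its codeword is 3 bits.

3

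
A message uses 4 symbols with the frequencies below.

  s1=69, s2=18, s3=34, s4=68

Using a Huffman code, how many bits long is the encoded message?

Greedily combine the two least-frequent nodes:
s2(18) + s3(34) → 52
52 + s4(68) → 120
s1(69) + 120 → 189
The encoded length is the sum of every internal node's weight: 52 + 120 + 189 = 361 bits.

361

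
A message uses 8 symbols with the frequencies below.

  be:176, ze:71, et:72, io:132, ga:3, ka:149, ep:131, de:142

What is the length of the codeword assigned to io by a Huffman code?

3

Repeatedly merge the two smallest:
merge ga(3) and ze(71): 74
merge et(72) and 74: 146
merge ep(131) and io(132): 263
merge de(142) and 146: 288
merge ka(149) and be(176): 325
merge 263 and 288: 551
merge 325 and 551: 876
io's leaf is at depth 3, giving a 3-bit codeword.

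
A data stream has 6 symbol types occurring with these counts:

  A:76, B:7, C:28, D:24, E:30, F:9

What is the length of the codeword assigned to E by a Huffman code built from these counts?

Build the tree from the bottom:
merge B(7) and F(9): 16
merge 16 and D(24): 40
merge C(28) and E(30): 58
merge 40 and 58: 98
merge A(76) and 98: 174
The subtree containing E is merged 3 times, so code length = 3.

3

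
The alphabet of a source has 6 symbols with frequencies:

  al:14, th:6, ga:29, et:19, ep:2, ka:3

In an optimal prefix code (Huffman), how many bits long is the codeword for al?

3

Repeatedly merge the two smallest:
combine ep(2), ka(3) → 5
combine 5, th(6) → 11
combine 11, al(14) → 25
combine et(19), 25 → 44
combine ga(29), 44 → 73
al's leaf is at depth 3, giving a 3-bit codeword.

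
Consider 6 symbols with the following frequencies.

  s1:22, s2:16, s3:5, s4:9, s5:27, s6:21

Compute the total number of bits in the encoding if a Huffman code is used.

244

Greedily combine the two least-frequent nodes:
s3(5) + s4(9) → 14
14 + s2(16) → 30
s6(21) + s1(22) → 43
s5(27) + 30 → 57
43 + 57 → 100
Each symbol's bit-cost is frequency × depth; summing gives 244 bits (equivalently 14 + 30 + 43 + 57 + 100).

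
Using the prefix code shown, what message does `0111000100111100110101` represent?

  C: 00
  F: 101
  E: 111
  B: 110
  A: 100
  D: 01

DBCAEABF

Read left to right; each codeword is recognised as soon as it completes (prefix code):
  01→D | 110→B | 00→C | 100→A | 111→E | 100→A | 110→B | 101→F
Decoded message: DBCAEABF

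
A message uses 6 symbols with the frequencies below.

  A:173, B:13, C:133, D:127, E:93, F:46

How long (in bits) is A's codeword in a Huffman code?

2

Repeatedly merge the two smallest:
combine B(13), F(46) → 59
combine 59, E(93) → 152
combine D(127), C(133) → 260
combine 152, A(173) → 325
combine 260, 325 → 585
The subtree containing A is merged 2 times, so code length = 2.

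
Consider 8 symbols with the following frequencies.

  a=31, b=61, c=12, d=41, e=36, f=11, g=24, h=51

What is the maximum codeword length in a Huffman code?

5

Merge the two lowest-weight nodes at each step:
combine f(11), c(12) → 23
combine 23, g(24) → 47
combine a(31), e(36) → 67
combine d(41), 47 → 88
combine h(51), b(61) → 112
combine 67, 88 → 155
combine 112, 155 → 267
The rarest symbols sit at the bottom; the longest codeword is 5 bits.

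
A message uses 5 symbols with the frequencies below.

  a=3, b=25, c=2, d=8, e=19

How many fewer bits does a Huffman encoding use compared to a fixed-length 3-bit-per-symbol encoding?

64

Fixed-length: 3 bits × 57 symbols = 171 bits.
Huffman merges:
combine c(2), a(3) → 5
combine 5, d(8) → 13
combine 13, e(19) → 32
combine b(25), 32 → 57
Huffman total = 5 + 13 + 32 + 57 = 107 bits.
Saving = 171 − 107 = 64 bits.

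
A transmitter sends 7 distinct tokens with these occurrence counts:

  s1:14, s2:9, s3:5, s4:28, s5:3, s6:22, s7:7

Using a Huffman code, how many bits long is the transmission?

Merge the two smallest weights repeatedly:
s5(3) + s3(5) → 8
s7(7) + 8 → 15
s2(9) + s1(14) → 23
15 + s6(22) → 37
23 + s4(28) → 51
37 + 51 → 88
Each symbol's bit-cost is frequency × depth; summing gives 222 bits (equivalently 8 + 15 + 23 + 37 + 51 + 88).

222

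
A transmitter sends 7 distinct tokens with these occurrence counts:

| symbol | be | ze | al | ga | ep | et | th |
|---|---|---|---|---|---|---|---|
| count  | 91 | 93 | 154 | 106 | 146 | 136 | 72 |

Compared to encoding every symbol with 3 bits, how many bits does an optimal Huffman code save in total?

154

Fixed-length: 3 bits × 798 symbols = 2394 bits.
Huffman merges:
combine th(72), be(91) → 163
combine ze(93), ga(106) → 199
combine et(136), ep(146) → 282
combine al(154), 163 → 317
combine 199, 282 → 481
combine 317, 481 → 798
Huffman total = 163 + 199 + 282 + 317 + 481 + 798 = 2240 bits.
Saving = 2394 − 2240 = 154 bits.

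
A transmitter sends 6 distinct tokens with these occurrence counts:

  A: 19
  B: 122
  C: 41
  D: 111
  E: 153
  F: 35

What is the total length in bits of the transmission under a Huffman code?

Build the Huffman tree bottom-up:
merge A(19) and F(35): 54
merge C(41) and 54: 95
merge 95 and D(111): 206
merge B(122) and E(153): 275
merge 206 and 275: 481
The encoded length is the sum of every internal node's weight: 54 + 95 + 206 + 275 + 481 = 1111 bits.

1111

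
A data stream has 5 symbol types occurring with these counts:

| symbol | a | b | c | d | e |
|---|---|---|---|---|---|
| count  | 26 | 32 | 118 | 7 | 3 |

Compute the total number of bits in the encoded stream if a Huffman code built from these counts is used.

300

Merge the two smallest weights repeatedly:
merge e(3) and d(7): 10
merge 10 and a(26): 36
merge b(32) and 36: 68
merge 68 and c(118): 186
The encoded length is the sum of every internal node's weight: 10 + 36 + 68 + 186 = 300 bits.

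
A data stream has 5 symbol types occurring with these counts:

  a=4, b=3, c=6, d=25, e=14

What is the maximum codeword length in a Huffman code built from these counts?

Merge the two lowest-weight nodes at each step:
merge b(3) and a(4): 7
merge c(6) and 7: 13
merge 13 and e(14): 27
merge d(25) and 27: 52
Maximum depth reached is 4.

4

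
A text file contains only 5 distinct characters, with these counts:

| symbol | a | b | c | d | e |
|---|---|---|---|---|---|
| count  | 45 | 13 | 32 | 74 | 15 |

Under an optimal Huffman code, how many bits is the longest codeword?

Merge the two lowest-weight nodes at each step:
merge b(13) and e(15): 28
merge 28 and c(32): 60
merge a(45) and 60: 105
merge d(74) and 105: 179
Maximum depth reached is 4.

4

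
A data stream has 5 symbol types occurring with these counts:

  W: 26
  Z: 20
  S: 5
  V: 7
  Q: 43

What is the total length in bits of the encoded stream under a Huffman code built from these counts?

203

Merge the two smallest weights repeatedly:
S(5) + V(7) → 12
12 + Z(20) → 32
W(26) + 32 → 58
Q(43) + 58 → 101
Total encoded bits = sum of merged weights = 12 + 32 + 58 + 101 = 203.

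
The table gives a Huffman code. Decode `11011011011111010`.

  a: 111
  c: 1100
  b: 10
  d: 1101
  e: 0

Read left to right; each codeword is recognised as soon as it completes (prefix code):
  1101→d | 10→b | 1101→d | 111→a | 10→b | 10→b
Decoded message: dbdabb

dbdabb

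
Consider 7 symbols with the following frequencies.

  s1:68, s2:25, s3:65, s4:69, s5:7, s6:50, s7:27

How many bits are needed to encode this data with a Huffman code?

Greedily combine the two least-frequent nodes:
combine s5(7), s2(25) → 32
combine s7(27), 32 → 59
combine s6(50), 59 → 109
combine s3(65), s1(68) → 133
combine s4(69), 109 → 178
combine 133, 178 → 311
Each symbol's bit-cost is frequency × depth; summing gives 822 bits (equivalently 32 + 59 + 109 + 133 + 178 + 311).

822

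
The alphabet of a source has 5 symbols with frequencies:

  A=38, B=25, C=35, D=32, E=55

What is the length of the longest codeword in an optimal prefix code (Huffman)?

3

Merge the two lowest-weight nodes at each step:
combine B(25), D(32) → 57
combine C(35), A(38) → 73
combine E(55), 57 → 112
combine 73, 112 → 185
Maximum depth reached is 3.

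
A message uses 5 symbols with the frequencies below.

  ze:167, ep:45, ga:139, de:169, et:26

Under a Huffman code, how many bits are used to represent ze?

Repeatedly merge the two smallest:
combine et(26), ep(45) → 71
combine 71, ga(139) → 210
combine ze(167), de(169) → 336
combine 210, 336 → 546
The subtree containing ze is merged 2 times, so code length = 2.

2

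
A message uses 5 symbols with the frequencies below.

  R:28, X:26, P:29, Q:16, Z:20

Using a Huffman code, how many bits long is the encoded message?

Merge the two smallest weights repeatedly:
combine Q(16), Z(20) → 36
combine X(26), R(28) → 54
combine P(29), 36 → 65
combine 54, 65 → 119
Total encoded bits = sum of merged weights = 36 + 54 + 65 + 119 = 274.

274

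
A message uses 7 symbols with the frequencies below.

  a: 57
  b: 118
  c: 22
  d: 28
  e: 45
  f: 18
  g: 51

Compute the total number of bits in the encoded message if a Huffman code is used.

882

Greedily combine the two least-frequent nodes:
combine f(18), c(22) → 40
combine d(28), 40 → 68
combine e(45), g(51) → 96
combine a(57), 68 → 125
combine 96, b(118) → 214
combine 125, 214 → 339
The encoded length is the sum of every internal node's weight: 40 + 68 + 96 + 125 + 214 + 339 = 882 bits.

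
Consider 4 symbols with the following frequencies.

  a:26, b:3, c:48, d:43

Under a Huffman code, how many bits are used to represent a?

Build the tree from the bottom:
combine b(3), a(26) → 29
combine 29, d(43) → 72
combine c(48), 72 → 120
a's leaf is at depth 3, giving a 3-bit codeword.

3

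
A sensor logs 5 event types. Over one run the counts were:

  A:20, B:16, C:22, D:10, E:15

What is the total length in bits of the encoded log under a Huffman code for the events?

Greedily combine the two least-frequent nodes:
D(10) + E(15) → 25
B(16) + A(20) → 36
C(22) + 25 → 47
36 + 47 → 83
Total encoded bits = sum of merged weights = 25 + 36 + 47 + 83 = 191.

191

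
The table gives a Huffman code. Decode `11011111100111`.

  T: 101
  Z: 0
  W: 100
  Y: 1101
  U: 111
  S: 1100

YUSU

Read left to right; each codeword is recognised as soon as it completes (prefix code):
  1101→Y | 111→U | 1100→S | 111→U
Decoded message: YUSU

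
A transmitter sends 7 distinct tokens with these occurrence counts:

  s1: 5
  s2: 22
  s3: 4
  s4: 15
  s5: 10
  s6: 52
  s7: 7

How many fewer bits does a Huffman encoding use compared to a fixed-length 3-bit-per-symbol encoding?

79

Fixed-length: 3 bits × 115 symbols = 345 bits.
Huffman merges:
s3(4) + s1(5) → 9
s7(7) + 9 → 16
s5(10) + s4(15) → 25
16 + s2(22) → 38
25 + 38 → 63
s6(52) + 63 → 115
Huffman total = 9 + 16 + 25 + 38 + 63 + 115 = 266 bits.
Saving = 345 − 266 = 79 bits.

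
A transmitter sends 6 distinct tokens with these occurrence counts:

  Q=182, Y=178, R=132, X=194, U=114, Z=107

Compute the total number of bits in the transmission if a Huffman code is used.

Merge the two smallest weights repeatedly:
Z(107) + U(114) → 221
R(132) + Y(178) → 310
Q(182) + X(194) → 376
221 + 310 → 531
376 + 531 → 907
Each symbol's bit-cost is frequency × depth; summing gives 2345 bits (equivalently 221 + 310 + 376 + 531 + 907).

2345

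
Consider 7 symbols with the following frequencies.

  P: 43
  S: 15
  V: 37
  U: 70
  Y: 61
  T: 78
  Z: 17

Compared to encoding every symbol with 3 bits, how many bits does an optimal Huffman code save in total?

116

Fixed-length: 3 bits × 321 symbols = 963 bits.
Huffman merges:
combine S(15), Z(17) → 32
combine 32, V(37) → 69
combine P(43), Y(61) → 104
combine 69, U(70) → 139
combine T(78), 104 → 182
combine 139, 182 → 321
Huffman total = 32 + 69 + 104 + 139 + 182 + 321 = 847 bits.
Saving = 963 − 847 = 116 bits.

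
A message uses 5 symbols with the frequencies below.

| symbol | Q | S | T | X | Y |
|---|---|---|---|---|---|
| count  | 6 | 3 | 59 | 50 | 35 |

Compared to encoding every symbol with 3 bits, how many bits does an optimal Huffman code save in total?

159

Fixed-length: 3 bits × 153 symbols = 459 bits.
Huffman merges:
combine S(3), Q(6) → 9
combine 9, Y(35) → 44
combine 44, X(50) → 94
combine T(59), 94 → 153
Huffman total = 9 + 44 + 94 + 153 = 300 bits.
Saving = 459 − 300 = 159 bits.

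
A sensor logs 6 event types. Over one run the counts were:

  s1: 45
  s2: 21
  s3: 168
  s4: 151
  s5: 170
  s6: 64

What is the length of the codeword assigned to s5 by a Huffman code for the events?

2

Build the tree from the bottom:
s2(21) + s1(45) → 66
s6(64) + 66 → 130
130 + s4(151) → 281
s3(168) + s5(170) → 338
281 + 338 → 619
s5's leaf is at depth 2, giving a 2-bit codeword.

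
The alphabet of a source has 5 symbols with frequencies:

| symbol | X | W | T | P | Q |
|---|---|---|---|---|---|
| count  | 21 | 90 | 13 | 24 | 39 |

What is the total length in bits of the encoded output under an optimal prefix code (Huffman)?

376

Greedily combine the two least-frequent nodes:
combine T(13), X(21) → 34
combine P(24), 34 → 58
combine Q(39), 58 → 97
combine W(90), 97 → 187
Total encoded bits = sum of merged weights = 34 + 58 + 97 + 187 = 376.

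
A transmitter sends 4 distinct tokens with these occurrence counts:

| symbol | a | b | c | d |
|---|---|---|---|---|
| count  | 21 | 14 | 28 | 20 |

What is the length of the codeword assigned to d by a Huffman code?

Build the tree from the bottom:
merge b(14) and d(20): 34
merge a(21) and c(28): 49
merge 34 and 49: 83
d sits 2 levels below the root, so its codeword is 2 bits.

2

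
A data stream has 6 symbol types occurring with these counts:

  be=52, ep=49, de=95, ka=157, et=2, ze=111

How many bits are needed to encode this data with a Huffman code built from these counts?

Build the Huffman tree bottom-up:
et(2) + ep(49) → 51
51 + be(52) → 103
de(95) + 103 → 198
ze(111) + ka(157) → 268
198 + 268 → 466
Each symbol's bit-cost is frequency × depth; summing gives 1086 bits (equivalently 51 + 103 + 198 + 268 + 466).

1086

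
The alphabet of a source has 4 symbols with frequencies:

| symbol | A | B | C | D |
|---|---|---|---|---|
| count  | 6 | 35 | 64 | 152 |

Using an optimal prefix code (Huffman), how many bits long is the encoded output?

Greedily combine the two least-frequent nodes:
merge A(6) and B(35): 41
merge 41 and C(64): 105
merge 105 and D(152): 257
Each symbol's bit-cost is frequency × depth; summing gives 403 bits (equivalently 41 + 105 + 257).

403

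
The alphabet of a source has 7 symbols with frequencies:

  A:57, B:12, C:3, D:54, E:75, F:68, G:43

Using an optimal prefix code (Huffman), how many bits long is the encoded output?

808

Build the Huffman tree bottom-up:
merge C(3) and B(12): 15
merge 15 and G(43): 58
merge D(54) and A(57): 111
merge 58 and F(68): 126
merge E(75) and 111: 186
merge 126 and 186: 312
Total encoded bits = sum of merged weights = 15 + 58 + 111 + 126 + 186 + 312 = 808.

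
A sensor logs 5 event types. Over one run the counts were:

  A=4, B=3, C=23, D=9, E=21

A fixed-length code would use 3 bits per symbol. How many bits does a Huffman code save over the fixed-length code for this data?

Fixed-length: 3 bits × 60 symbols = 180 bits.
Huffman merges:
merge B(3) and A(4): 7
merge 7 and D(9): 16
merge 16 and E(21): 37
merge C(23) and 37: 60
Huffman total = 7 + 16 + 37 + 60 = 120 bits.
Saving = 180 − 120 = 60 bits.

60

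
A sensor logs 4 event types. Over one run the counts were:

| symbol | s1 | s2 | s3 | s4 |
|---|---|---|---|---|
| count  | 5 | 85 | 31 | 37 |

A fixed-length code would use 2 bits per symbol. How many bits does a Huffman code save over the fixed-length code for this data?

49

Fixed-length: 2 bits × 158 symbols = 316 bits.
Huffman merges:
merge s1(5) and s3(31): 36
merge 36 and s4(37): 73
merge 73 and s2(85): 158
Huffman total = 36 + 73 + 158 = 267 bits.
Saving = 316 − 267 = 49 bits.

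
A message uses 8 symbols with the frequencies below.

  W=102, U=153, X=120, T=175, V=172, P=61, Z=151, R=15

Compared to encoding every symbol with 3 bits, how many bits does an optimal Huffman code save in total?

Fixed-length: 3 bits × 949 symbols = 2847 bits.
Huffman merges:
merge R(15) and P(61): 76
merge 76 and W(102): 178
merge X(120) and Z(151): 271
merge U(153) and V(172): 325
merge T(175) and 178: 353
merge 271 and 325: 596
merge 353 and 596: 949
Huffman total = 76 + 178 + 271 + 325 + 353 + 596 + 949 = 2748 bits.
Saving = 2847 − 2748 = 99 bits.

99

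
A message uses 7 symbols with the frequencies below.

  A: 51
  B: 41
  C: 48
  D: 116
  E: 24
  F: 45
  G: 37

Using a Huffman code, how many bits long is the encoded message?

970

Build the Huffman tree bottom-up:
E(24) + G(37) → 61
B(41) + F(45) → 86
C(48) + A(51) → 99
61 + 86 → 147
99 + D(116) → 215
147 + 215 → 362
The encoded length is the sum of every internal node's weight: 61 + 86 + 99 + 147 + 215 + 362 = 970 bits.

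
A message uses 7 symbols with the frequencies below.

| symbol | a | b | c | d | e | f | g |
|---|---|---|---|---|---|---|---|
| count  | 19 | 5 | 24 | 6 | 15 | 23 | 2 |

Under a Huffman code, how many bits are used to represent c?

2

Build the tree from the bottom:
combine g(2), b(5) → 7
combine d(6), 7 → 13
combine 13, e(15) → 28
combine a(19), f(23) → 42
combine c(24), 28 → 52
combine 42, 52 → 94
The subtree containing c is merged 2 times, so code length = 2.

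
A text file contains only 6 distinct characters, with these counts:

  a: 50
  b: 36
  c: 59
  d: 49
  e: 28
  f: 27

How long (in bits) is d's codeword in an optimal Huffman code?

3

Huffman merges, smallest pair first:
merge f(27) and e(28): 55
merge b(36) and d(49): 85
merge a(50) and 55: 105
merge c(59) and 85: 144
merge 105 and 144: 249
d's leaf is at depth 3, giving a 3-bit codeword.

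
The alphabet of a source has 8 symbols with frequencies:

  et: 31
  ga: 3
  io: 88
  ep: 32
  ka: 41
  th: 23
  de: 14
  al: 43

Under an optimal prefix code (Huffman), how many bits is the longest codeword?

5

Merge the two lowest-weight nodes at each step:
ga(3) + de(14) → 17
17 + th(23) → 40
et(31) + ep(32) → 63
40 + ka(41) → 81
al(43) + 63 → 106
81 + io(88) → 169
106 + 169 → 275
The first pair merged (ga, de) ends up deepest, at depth 5.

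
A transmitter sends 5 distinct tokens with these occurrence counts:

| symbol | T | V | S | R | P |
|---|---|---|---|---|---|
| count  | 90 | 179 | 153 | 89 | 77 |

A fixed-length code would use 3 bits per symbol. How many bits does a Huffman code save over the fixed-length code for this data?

422

Fixed-length: 3 bits × 588 symbols = 1764 bits.
Huffman merges:
P(77) + R(89) → 166
T(90) + S(153) → 243
166 + V(179) → 345
243 + 345 → 588
Huffman total = 166 + 243 + 345 + 588 = 1342 bits.
Saving = 1764 − 1342 = 422 bits.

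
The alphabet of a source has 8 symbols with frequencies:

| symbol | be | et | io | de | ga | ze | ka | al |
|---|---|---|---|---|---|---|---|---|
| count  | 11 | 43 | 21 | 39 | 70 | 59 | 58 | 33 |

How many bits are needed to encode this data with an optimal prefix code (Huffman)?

Greedily combine the two least-frequent nodes:
be(11) + io(21) → 32
32 + al(33) → 65
de(39) + et(43) → 82
ka(58) + ze(59) → 117
65 + ga(70) → 135
82 + 117 → 199
135 + 199 → 334
Each symbol's bit-cost is frequency × depth; summing gives 964 bits (equivalently 32 + 65 + 82 + 117 + 135 + 199 + 334).

964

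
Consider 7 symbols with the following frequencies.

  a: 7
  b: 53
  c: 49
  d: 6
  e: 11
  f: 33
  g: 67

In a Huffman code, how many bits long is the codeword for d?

Huffman merges, smallest pair first:
d(6) + a(7) → 13
e(11) + 13 → 24
24 + f(33) → 57
c(49) + b(53) → 102
57 + g(67) → 124
102 + 124 → 226
d's leaf is at depth 5, giving a 5-bit codeword.

5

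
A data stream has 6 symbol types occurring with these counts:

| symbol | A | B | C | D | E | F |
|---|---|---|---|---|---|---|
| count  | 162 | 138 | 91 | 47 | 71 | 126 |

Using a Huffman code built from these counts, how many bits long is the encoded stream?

1597

Build the Huffman tree bottom-up:
combine D(47), E(71) → 118
combine C(91), 118 → 209
combine F(126), B(138) → 264
combine A(162), 209 → 371
combine 264, 371 → 635
The encoded length is the sum of every internal node's weight: 118 + 209 + 264 + 371 + 635 = 1597 bits.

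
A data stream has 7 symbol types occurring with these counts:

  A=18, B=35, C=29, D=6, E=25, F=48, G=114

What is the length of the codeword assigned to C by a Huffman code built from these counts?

3

Huffman merges, smallest pair first:
D(6) + A(18) → 24
24 + E(25) → 49
C(29) + B(35) → 64
F(48) + 49 → 97
64 + 97 → 161
G(114) + 161 → 275
C's leaf is at depth 3, giving a 3-bit codeword.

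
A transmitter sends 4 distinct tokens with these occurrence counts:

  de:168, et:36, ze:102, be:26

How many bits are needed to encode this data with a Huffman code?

Merge the two smallest weights repeatedly:
merge be(26) and et(36): 62
merge 62 and ze(102): 164
merge 164 and de(168): 332
Each symbol's bit-cost is frequency × depth; summing gives 558 bits (equivalently 62 + 164 + 332).

558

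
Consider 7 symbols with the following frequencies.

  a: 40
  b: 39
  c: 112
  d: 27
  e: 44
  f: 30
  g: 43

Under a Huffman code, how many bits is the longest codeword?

Merge the two lowest-weight nodes at each step:
merge d(27) and f(30): 57
merge b(39) and a(40): 79
merge g(43) and e(44): 87
merge 57 and 79: 136
merge 87 and c(112): 199
merge 136 and 199: 335
The rarest symbols sit at the bottom; the longest codeword is 3 bits.

3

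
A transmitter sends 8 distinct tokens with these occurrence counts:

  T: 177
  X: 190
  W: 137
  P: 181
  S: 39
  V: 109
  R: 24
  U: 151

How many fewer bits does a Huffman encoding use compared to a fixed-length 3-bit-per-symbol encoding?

136

Fixed-length: 3 bits × 1008 symbols = 3024 bits.
Huffman merges:
merge R(24) and S(39): 63
merge 63 and V(109): 172
merge W(137) and U(151): 288
merge 172 and T(177): 349
merge P(181) and X(190): 371
merge 288 and 349: 637
merge 371 and 637: 1008
Huffman total = 63 + 172 + 288 + 349 + 371 + 637 + 1008 = 2888 bits.
Saving = 3024 − 2888 = 136 bits.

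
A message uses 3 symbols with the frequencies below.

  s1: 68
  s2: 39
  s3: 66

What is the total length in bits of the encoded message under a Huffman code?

278

Greedily combine the two least-frequent nodes:
s2(39) + s3(66) → 105
s1(68) + 105 → 173
Each symbol's bit-cost is frequency × depth; summing gives 278 bits (equivalently 105 + 173).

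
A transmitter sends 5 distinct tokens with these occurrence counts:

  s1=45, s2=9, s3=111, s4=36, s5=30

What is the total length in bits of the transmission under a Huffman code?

Build the Huffman tree bottom-up:
s2(9) + s5(30) → 39
s4(36) + 39 → 75
s1(45) + 75 → 120
s3(111) + 120 → 231
Each symbol's bit-cost is frequency × depth; summing gives 465 bits (equivalently 39 + 75 + 120 + 231).

465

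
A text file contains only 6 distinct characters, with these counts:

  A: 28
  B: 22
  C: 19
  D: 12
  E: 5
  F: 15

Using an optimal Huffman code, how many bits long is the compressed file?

251

Build the Huffman tree bottom-up:
combine E(5), D(12) → 17
combine F(15), 17 → 32
combine C(19), B(22) → 41
combine A(28), 32 → 60
combine 41, 60 → 101
Each symbol's bit-cost is frequency × depth; summing gives 251 bits (equivalently 17 + 32 + 41 + 60 + 101).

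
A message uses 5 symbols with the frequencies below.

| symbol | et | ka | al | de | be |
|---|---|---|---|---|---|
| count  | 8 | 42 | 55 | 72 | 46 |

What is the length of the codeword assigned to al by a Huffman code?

Build the tree from the bottom:
merge et(8) and ka(42): 50
merge be(46) and 50: 96
merge al(55) and de(72): 127
merge 96 and 127: 223
al sits 2 levels below the root, so its codeword is 2 bits.

2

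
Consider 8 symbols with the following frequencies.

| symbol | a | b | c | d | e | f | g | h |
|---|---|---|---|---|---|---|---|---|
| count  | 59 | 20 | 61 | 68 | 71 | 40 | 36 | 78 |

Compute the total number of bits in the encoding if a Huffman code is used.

1277

Merge the two smallest weights repeatedly:
combine b(20), g(36) → 56
combine f(40), 56 → 96
combine a(59), c(61) → 120
combine d(68), e(71) → 139
combine h(78), 96 → 174
combine 120, 139 → 259
combine 174, 259 → 433
The encoded length is the sum of every internal node's weight: 56 + 96 + 120 + 139 + 174 + 259 + 433 = 1277 bits.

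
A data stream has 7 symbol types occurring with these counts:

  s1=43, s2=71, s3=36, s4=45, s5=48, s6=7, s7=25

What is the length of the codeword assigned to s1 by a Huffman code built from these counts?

Repeatedly merge the two smallest:
merge s6(7) and s7(25): 32
merge 32 and s3(36): 68
merge s1(43) and s4(45): 88
merge s5(48) and 68: 116
merge s2(71) and 88: 159
merge 116 and 159: 275
s1's leaf is at depth 3, giving a 3-bit codeword.

3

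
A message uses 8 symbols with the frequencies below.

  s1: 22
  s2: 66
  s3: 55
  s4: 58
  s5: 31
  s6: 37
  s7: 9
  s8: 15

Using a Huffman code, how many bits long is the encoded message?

825

Build the Huffman tree bottom-up:
s7(9) + s8(15) → 24
s1(22) + 24 → 46
s5(31) + s6(37) → 68
46 + s3(55) → 101
s4(58) + s2(66) → 124
68 + 101 → 169
124 + 169 → 293
Total encoded bits = sum of merged weights = 24 + 46 + 68 + 101 + 124 + 169 + 293 = 825.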